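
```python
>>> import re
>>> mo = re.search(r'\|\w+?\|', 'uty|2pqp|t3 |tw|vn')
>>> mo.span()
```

(3, 9)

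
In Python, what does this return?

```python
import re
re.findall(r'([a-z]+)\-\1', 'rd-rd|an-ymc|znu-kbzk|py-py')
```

The backreference `\1` re-matches whatever the first group consumed, character for character.
`findall` collects group 1 from each match (2 total).

['rd', 'py']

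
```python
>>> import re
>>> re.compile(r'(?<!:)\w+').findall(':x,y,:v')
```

['y']

Because the assertion is negative and zero-width, positions next to the forbidden text are skipped.
Matches: at [3:4] → 'y'.
Since nothing is captured, `findall` lists the 1 matched substring directly.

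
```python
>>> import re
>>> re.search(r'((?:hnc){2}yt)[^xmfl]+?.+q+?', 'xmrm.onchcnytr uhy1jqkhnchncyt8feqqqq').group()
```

'hnchncyt8feqqqq'

Pattern: the literal 'hnc' repeated 2 times, then the literal 'yt' (captured); then one or more of any character except [xmfl] (lazy), then one or more of any character, then one or more of the literal 'q' (lazy).
The match spans [22:37] → 'hnchncyt8feqqqq'.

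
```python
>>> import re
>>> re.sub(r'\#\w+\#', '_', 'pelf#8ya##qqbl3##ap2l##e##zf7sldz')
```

`sub` substitutes '_' at each match site.

'pelf____#zf7sldz'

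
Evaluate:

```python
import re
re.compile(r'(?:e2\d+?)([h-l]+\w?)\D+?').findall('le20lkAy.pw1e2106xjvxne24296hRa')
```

['lkA', 'hR']

One capturing group, so `findall` returns just the captured substring from each match — 2 in all.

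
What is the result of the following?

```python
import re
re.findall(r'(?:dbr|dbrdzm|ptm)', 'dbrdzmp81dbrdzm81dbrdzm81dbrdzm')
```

['dbr', 'dbr', 'dbr', 'dbr']

Branches in `(...|...)` are attempted left-to-right; the first branch that allows the whole pattern to succeed is taken.
`findall` yields the raw match text (4 of them) because the pattern has no groups.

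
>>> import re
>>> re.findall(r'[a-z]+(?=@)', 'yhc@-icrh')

The `(?=…)`/`(?<=…)` assertion just peeks at neighbouring text; it doesn't advance the match position.
Scanning left to right: at [0:3] → 'yhc'.
No capturing groups, so `findall` returns the 1 full match string.

['yhc']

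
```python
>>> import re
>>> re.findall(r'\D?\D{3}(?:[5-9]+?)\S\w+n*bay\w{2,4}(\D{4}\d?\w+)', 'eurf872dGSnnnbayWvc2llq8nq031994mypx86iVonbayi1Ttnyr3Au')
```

['tnyr3Au']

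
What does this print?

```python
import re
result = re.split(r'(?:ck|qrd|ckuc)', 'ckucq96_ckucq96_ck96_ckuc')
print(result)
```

['', 'ucq96_', 'ucq96_', '96_', 'uc']

The regex engine tests alternatives in the order written; an earlier branch that matches wins even if a later one would match more.
Matches to split on: at [0:2] → 'ck'; at [8:10] → 'ck'; at [16:18] → 'ck'; at [21:23] → 'ck'.
Each match becomes a cut point; 5 segments remain.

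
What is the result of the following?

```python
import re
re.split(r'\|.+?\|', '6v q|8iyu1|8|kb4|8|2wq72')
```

['6v q', '8', '8|2wq72']

With the lazy modifier that quantifier settles for the fewest repetitions that let the rest of the pattern succeed (the atoms after it are unaffected and can still be greedy).
Matches to split on: at [4:11] → '|8iyu1|'; at [12:17] → '|kb4|'.
`split` removes every match and returns the 3 fragments in between.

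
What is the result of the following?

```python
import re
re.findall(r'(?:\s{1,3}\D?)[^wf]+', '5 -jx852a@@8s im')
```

[' -jx852a@@8s im']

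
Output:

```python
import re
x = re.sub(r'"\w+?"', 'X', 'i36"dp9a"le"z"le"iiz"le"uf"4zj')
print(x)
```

i36XleXleXleX4zj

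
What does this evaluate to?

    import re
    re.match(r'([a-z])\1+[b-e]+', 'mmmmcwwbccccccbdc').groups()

After group 1 captures some text, `\1` only succeeds where that same text appears again.
`re.match` only tries the pattern at the start of the string.
The match spans [0:5] → 'mmmmc'.
Captured: group 1 = 'm'.

('m',)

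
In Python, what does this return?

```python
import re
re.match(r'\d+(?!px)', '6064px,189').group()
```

'606'

`(?!…)`/`(?<!…)` only lets a position through if the neighbouring text does NOT match; no characters are consumed.
`match` is anchored at position 0; if the pattern doesn't fit there, it returns None.
The match spans [0:3] → '606'.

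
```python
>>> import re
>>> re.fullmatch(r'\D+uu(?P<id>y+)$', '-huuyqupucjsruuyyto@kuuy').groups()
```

The match spans [0:24] → '-huuyqupucjsruuyyto@kuuy'.
Captured: group 1 = 'y'.

('y',)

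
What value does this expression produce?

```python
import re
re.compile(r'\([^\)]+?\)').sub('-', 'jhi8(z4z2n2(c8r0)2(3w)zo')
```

Matches: at [4:17] → '(z4z2n2(c8r0)'; at [18:22] → '(3w)'.
`sub` substitutes '-' at each match site.

'jhi8-2-zo'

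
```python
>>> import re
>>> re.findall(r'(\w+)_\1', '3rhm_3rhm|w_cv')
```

`\1` has to match the exact text group 1 already captured.
One capturing group, so `findall` returns just the captured substring from the one match — 1 in all.

['3rhm']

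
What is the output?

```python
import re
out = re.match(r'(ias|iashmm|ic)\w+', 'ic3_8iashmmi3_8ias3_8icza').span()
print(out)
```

(0, 25)

`re.match` won't scan ahead — the pattern has to work from the very first character.
The match spans [0:25] → 'ic3_8iashmmi3_8ias3_8icza'.
Captured: group 1 = 'ic'.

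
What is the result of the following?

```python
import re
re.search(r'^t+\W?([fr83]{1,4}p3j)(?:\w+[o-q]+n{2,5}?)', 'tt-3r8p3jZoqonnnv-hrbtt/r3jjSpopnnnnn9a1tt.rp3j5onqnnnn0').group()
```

'tt-3r8p3jZoqonn'

Pattern: anchored at the start of the string; then one or more of the literal 't', then optionally a non-word character; then 1 to 4 of one of [fr83], then the literal 'p3j' (captured); then one or more of a word character, then one or more of a character in [o-q], then 2 to 5 of the literal 'n' (lazy) (non-capturing group).
The match spans [0:15] → 'tt-3r8p3jZoqonn'.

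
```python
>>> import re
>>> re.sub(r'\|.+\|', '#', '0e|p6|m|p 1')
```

'0e#p 1'

Every occurrence is swapped for '#'.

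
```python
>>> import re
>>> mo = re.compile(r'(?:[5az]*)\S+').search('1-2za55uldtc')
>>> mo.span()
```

(0, 12)

This matches zero or more of one of [5az] (non-capturing group); then one or more of a non-whitespace character.
The match spans [0:12] → '1-2za55uldtc'.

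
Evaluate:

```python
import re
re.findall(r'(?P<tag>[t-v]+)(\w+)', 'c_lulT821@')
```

The pattern matches one or more of a character in [t-v] (captured as 'tag'); then one or more of a word character (captured).
Walking the string: at [3:9] match 'ulT821', groups = ('u', 'lT821').
2 groups means the one result is a tuple of 2 captured strings — 1 here.

[('u', 'lT821')]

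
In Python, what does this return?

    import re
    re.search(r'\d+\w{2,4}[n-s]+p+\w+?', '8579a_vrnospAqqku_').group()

'8579a_vrnospA'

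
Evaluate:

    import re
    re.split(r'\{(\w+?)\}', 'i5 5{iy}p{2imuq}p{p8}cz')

['i5 5', 'iy', 'p', '2imuq', 'p', 'p8', 'cz']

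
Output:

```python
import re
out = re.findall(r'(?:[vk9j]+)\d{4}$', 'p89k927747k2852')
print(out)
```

['k2852']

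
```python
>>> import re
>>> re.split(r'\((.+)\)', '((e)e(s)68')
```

['', '(e)e(s', '68']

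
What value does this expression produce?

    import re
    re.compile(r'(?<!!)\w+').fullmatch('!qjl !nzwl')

The negative lookaround is zero-width — it rules out positions where the adjacent text would match, without consuming anything.
`re.fullmatch` is like wrapping the pattern in `^…$` (in single-line mode).
Here there's no way to consume every character, so the call returns None.

None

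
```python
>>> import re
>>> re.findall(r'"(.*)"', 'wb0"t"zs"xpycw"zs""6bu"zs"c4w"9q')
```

['t"zs"xpycw"zs""6bu"zs"c4w']

One capturing group, so `findall` returns just the captured substring from the one match — 1 in all.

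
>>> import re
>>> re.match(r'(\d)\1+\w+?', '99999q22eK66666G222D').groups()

After group 1 captures some text, `\1` only succeeds where that same text appears again.
`re.match` won't scan ahead — the pattern has to work from the very first character.
The match spans [0:6] → '99999q'.
Captured: group 1 = '9'.

('9',)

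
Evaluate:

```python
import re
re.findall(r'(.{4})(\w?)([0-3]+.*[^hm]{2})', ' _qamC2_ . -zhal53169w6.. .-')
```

[('_qam', 'C', '2_ . -zhal53169w6.. .-')]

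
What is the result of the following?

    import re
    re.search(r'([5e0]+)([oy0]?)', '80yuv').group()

'0y'

The match spans [1:3] → '0y'.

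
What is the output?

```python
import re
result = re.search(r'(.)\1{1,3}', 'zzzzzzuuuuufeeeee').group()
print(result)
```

`\1` is not a pattern — it's the concrete string captured by group 1, re-applied verbatim.
`re.search` scans for the first position where the pattern succeeds.
The match spans [0:4] → 'zzzz'.
Captured: group 1 = 'z'.

zzzz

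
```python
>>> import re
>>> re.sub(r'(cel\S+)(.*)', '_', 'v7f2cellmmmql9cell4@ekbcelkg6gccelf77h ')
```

'v7f2_'

The pattern matches the literal 'cel', then one or more of a non-whitespace character (captured); then zero or more of any character (captured).
Matches: at [4:39] → 'cellmmmql9cell4@ekbcelkg6gccelf77h '.
Each match is replaced by '_'.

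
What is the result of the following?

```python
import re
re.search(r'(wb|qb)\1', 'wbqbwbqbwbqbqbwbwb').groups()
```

('qb',)

After group 1 captures some text, `\1` only succeeds where that same text appears again.
`re.search` scans for the first position where the pattern succeeds.
The match spans [10:14] → 'qbqb'.
Captured: group 1 = 'qb'.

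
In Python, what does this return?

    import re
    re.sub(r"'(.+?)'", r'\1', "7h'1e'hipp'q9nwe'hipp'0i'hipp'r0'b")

A `+?`/`*?`/`{m,n}?` starts at its minimum and grows only as far as needed for what follows to match.
`\1` in the replacement pulls in group 1's text for each match.

'7h1ehippq9nwehipp0ihippr0b'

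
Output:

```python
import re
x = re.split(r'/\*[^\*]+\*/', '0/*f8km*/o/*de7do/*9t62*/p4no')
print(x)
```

Matches to split on: at [1:9] → '/*f8km*/'; at [17:25] → '/*9t62*/'.
`split` removes every match and returns the 3 fragments in between.

['0', 'o/*de7do', 'p4no']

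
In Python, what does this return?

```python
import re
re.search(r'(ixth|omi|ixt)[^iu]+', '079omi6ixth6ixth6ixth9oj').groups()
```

('omi',)

The match spans [3:7] → 'omi6'.
Captured: group 1 = 'omi'.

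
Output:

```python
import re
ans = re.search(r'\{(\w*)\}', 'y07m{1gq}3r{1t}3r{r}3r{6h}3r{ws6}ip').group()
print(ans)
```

{1gq}

`re.search` scans for the first position where the pattern succeeds.
The match spans [4:9] → '{1gq}'.
Captured: group 1 = '1gq'.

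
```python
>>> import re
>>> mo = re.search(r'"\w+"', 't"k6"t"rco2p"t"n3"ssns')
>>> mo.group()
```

`re.search` scans for the first position where the pattern succeeds.
The match spans [1:5] → '"k6"'.

'"k6"'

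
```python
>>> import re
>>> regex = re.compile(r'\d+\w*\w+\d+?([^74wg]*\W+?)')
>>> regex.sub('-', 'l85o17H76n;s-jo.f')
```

This matches one or more of a digit, then zero or more of a word character; then one or more of a word character; then one or more of a digit (lazy); then zero or more of any character except [74wg], then one or more of a non-word character (lazy) (captured).
Matches: at [1:16] → '85o17H76n;s-jo.'.
Each match is replaced by '-'.

'l-f'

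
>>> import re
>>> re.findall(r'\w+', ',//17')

This matches one or more of a word character.
Scanning left to right: at [3:5] → '17'.
No capturing groups, so `findall` returns the 1 full match string.

['17']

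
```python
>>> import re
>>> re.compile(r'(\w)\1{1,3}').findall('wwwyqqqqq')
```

`\1` has to match the exact text group 1 already captured.
`findall` collects group 1 from each match (2 total).

['w', 'q']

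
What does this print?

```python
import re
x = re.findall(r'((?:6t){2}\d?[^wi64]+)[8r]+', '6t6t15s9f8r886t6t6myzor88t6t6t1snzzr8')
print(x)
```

['6t6t15s9f8r8', '6t6t6myzor8', '6t6t1snzzr']

`findall` collects group 1 from each match (3 total).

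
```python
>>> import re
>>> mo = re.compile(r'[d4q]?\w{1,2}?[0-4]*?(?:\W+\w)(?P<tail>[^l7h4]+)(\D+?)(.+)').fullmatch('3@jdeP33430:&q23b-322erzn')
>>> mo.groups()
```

('de', 'P', '33430:&q23b-322erzn')

This matches optionally one of [d4q], then 1 to 2 of a word character (lazy), then zero or more of a character in [0-4] (lazy); then one or more of a non-word character, then a word character (non-capturing group); then one or more of any character except [l7h4] (captured as 'tail'); then one or more of a non-digit (lazy) (captured); then one or more of any character (captured).
For `fullmatch`, every character of the input must be accounted for by the pattern.
The match spans [0:25] → '3@jdeP33430:&q23b-322erzn'.
Captured: group 1 = 'de', group 2 = 'P', group 3 = '33430:&q23b-322erzn'.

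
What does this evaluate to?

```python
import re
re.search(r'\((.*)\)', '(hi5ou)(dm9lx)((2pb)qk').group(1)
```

'hi5ou)(dm9lx)((2pb'

`search` walks the string left to right and returns the first match it finds.
The match spans [0:20] → '(hi5ou)(dm9lx)((2pb)'.
Captured: group 1 = 'hi5ou)(dm9lx)((2pb'.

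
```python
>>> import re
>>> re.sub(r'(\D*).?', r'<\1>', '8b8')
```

'<><b><>'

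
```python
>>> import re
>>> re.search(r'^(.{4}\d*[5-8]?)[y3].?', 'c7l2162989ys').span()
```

The match spans [0:12] → 'c7l2162989ys'.

(0, 12)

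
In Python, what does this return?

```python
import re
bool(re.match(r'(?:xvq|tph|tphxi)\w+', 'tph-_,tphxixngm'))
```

`re.match` only tries the pattern at the start of the string.
Here the string doesn't start with a match, so the call returns None, and `bool(None)` is False.

False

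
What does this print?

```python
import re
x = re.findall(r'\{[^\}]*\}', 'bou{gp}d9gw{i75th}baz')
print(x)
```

['{gp}', '{i75th}']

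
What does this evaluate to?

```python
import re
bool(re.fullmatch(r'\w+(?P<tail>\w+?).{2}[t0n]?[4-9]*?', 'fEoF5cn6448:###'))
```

False

`re.fullmatch` is like wrapping the pattern in `^…$` (in single-line mode).
Here the pattern can't cover the whole string, so the call returns None, and `bool(None)` is False.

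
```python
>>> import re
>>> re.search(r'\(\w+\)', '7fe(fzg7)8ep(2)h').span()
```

`re.search` tries every starting position until one works.
The match spans [3:9] → '(fzg7)'.

(3, 9)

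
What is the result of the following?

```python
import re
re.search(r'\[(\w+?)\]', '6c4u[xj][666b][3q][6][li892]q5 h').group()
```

`re.search` scans for the first position where the pattern succeeds.
The match spans [4:8] → '[xj]'.
Captured: group 1 = 'xj'.

'[xj]'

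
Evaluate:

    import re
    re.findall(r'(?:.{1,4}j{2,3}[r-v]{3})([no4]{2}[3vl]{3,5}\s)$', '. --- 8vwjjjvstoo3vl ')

This matches 1 to 4 of any character, then 2 to 3 of a literal 'j', then exactly 3 of a character in [r-v] (non-capturing group); then exactly 2 of one of [no4], then 3 to 5 of one of [3vl], then whitespace (captured); then anchored at the end.
Walking the string: at [5:21] match ' 8vwjjjvstoo3vl ', group 1 = 'oo3vl '.
One capturing group, so `findall` returns just the captured substring from the one match — 1 in all.

['oo3vl ']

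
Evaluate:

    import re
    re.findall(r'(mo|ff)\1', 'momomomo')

`\1` has to match the exact text group 1 already captured.
Matches: at [0:4] match 'momo', group 1 = 'mo'; at [4:8] match 'momo', group 1 = 'mo'.
One capturing group, so `findall` returns just the captured substring from each match — 2 in all.

['mo', 'mo']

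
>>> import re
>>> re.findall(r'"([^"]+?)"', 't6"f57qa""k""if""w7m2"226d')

['f57qa', 'k', 'if', 'w7m2']

Scanning left to right: at [2:9] match '"f57qa"', group 1 = 'f57qa'; at [9:12] match '"k"', group 1 = 'k'; at [12:16] match '"if"', group 1 = 'if'; at [16:22] match '"w7m2"', group 1 = 'w7m2'.
With a single group, `findall` returns only what that group captured — 4 items.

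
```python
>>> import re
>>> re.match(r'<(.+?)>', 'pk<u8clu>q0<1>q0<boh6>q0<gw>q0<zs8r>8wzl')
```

None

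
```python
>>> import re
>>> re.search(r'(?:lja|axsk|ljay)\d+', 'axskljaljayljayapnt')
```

Here no position works, so the call returns None.

None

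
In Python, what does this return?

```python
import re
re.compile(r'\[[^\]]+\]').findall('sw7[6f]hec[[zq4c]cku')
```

['[6f]', '[[zq4c]']

Scanning left to right: at [3:7] → '[6f]'; at [10:17] → '[[zq4c]'.
`findall` yields the raw match text (2 of them) because the pattern has no groups.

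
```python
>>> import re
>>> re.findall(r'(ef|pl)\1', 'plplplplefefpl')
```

['pl', 'pl', 'ef']

`\1` has to match the exact text group 1 already captured.
`findall` collects group 1 from each match (3 total).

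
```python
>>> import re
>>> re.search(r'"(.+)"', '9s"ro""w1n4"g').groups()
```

`re.search` scans for the first position where the pattern succeeds.
The match spans [2:12] → '"ro""w1n4"'.
Captured: group 1 = 'ro""w1n4'.

('ro""w1n4',)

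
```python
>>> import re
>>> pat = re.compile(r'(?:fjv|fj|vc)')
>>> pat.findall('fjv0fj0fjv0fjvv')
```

['fjv', 'fj', 'fjv', 'fjv']

`|` is ordered: at each position the engine commits to the first alternative that works.
`findall` yields the raw match text (4 of them) because the pattern has no groups.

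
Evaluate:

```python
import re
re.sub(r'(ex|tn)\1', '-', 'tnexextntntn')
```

'tn--tn'

A backreference is literal: `\1` must see the identical characters the first group matched.
Matches: at [2:6] → 'exex'; at [6:10] → 'tntn'.
Each match is replaced by '-'.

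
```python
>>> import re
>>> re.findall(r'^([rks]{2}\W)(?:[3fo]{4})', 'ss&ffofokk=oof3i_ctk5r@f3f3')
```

With a single group, `findall` returns only what that group captured — 1 item.

['ss&']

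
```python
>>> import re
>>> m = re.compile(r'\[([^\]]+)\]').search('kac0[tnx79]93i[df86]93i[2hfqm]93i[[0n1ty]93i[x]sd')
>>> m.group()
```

`re.search` tries every starting position until one works.
The match spans [4:11] → '[tnx79]'.
Captured: group 1 = 'tnx79'.

'[tnx79]'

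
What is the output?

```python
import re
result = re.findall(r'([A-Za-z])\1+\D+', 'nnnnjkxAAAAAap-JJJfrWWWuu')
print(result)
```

After group 1 captures some text, `\1` only succeeds where that same text appears again.
With a single group, `findall` returns only what that group captured — 1 item.

['n']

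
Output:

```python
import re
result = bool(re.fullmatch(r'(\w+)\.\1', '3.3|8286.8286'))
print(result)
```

`fullmatch` succeeds only if the pattern covers the string from start to end.
Here the string isn't matched end-to-end, so the call returns None, and `bool(None)` is False.

False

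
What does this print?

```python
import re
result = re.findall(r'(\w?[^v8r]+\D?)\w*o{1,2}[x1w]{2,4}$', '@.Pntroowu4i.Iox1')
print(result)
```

['roowu4i.I']

`findall` collects group 1 from the one match (1 total).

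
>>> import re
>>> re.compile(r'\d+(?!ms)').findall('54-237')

A negative assertion filters positions out without eating any characters.
Walking the string: at [0:2] → '54'; at [3:6] → '237'.
No capturing groups, so `findall` returns the 2 full match strings.

['54', '237']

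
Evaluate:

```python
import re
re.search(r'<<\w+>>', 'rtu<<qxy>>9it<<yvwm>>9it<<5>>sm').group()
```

The match spans [3:10] → '<<qxy>>'.

'<<qxy>>'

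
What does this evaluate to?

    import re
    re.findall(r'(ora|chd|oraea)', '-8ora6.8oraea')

The regex engine tests alternatives in the order written; an earlier branch that matches wins even if a later one would match more.
Scanning left to right: at [2:5] match 'ora', group 1 = 'ora'; at [8:11] match 'ora', group 1 = 'ora'.
Because there's exactly one group, `findall` drops the full match and keeps group 1 from each hit.

['ora', 'ora']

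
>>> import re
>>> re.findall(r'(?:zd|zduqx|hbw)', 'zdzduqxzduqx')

['zd', 'zd', 'zd']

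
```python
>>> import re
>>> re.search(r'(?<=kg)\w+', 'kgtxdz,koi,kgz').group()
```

Lookahead/lookbehind check context without consuming it, so the matched span excludes the asserted characters.
`re.search` tries every starting position until one works.
The match spans [2:6] → 'txdz'.

'txdz'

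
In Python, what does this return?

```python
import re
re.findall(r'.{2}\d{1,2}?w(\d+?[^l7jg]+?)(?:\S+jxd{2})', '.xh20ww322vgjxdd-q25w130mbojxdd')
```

['13']

Pattern: exactly 2 of any character, then 1 to 2 of a digit (lazy), then the literal 'w'; then one or more of a digit (lazy), then one or more of any character except [l7jg] (lazy) (captured); then one or more of a non-whitespace character, then the literal 'jx', then exactly 2 of the literal 'd' (non-capturing group).
Matches: at [16:31] match '-q25w130mbojxdd', group 1 = '13'.
One capturing group, so `findall` returns just the captured substring from the one match — 1 in all.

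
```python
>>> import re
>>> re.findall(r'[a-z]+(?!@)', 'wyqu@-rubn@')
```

`(?!…)`/`(?<!…)` only lets a position through if the neighbouring text does NOT match; no characters are consumed.
Walking the string: at [0:3] → 'wyq'; at [6:9] → 'rub'.
With no groups in the pattern, `findall` gives back each whole match — 2 here.

['wyq', 'rub']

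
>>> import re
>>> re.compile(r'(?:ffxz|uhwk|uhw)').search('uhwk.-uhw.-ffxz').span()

Branches in `(...|...)` are attempted left-to-right; the first branch that allows the whole pattern to succeed is taken.
`re.search` scans for the first position where the pattern succeeds.
The match spans [0:4] → 'uhwk'.

(0, 4)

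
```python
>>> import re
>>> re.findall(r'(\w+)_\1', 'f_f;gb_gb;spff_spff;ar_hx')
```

A backreference is literal: `\1` must see the identical characters the first group matched.
One capturing group, so `findall` returns just the captured substring from each match — 3 in all.

['f', 'gb', 'spff']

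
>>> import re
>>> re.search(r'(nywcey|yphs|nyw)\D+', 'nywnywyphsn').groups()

('nyw',)

`search` walks the string left to right and returns the first match it finds.
The match spans [0:11] → 'nywnywyphsn'.
Captured: group 1 = 'nyw'.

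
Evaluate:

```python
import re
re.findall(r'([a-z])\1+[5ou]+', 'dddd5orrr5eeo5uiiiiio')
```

['d', 'r', 'e', 'i']

A backreference is literal: `\1` must see the identical characters the first group matched.
Matches: at [0:6] match 'dddd5o', group 1 = 'd'; at [6:10] match 'rrr5', group 1 = 'r'; at [10:15] match 'eeo5u', group 1 = 'e'; at [15:21] match 'iiiiio', group 1 = 'i'.
Because there's exactly one group, `findall` drops the full match and keeps group 1 from each hit.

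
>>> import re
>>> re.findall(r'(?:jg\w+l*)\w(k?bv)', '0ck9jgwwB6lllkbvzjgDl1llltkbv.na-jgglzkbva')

['bv', 'bv']

The pattern matches the literal 'jg', then one or more of a word character, then zero or more of a literal 'l' (non-capturing group); then a word character; then optionally the literal 'k', then the literal 'bv' (captured).
One capturing group, so `findall` returns just the captured substring from each match — 2 in all.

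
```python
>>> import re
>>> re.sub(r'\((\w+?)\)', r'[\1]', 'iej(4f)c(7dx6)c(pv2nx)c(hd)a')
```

'iej[4f]c[7dx6]c[pv2nx]c[hd]a'

The replacement refers to a captured group, so each match is rewritten using its own captured text.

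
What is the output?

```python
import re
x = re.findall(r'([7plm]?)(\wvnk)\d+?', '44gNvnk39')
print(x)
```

2 groups means the one result is a tuple of 2 captured strings — 1 here.

[('', 'Nvnk')]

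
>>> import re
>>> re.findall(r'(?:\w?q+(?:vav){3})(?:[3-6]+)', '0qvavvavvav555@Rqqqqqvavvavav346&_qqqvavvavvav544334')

['0qvavvavvav555', '_qqqvavvavvav544334']

Pattern: optionally a word character, then one or more of a literal 'q', then the literal 'vav' repeated 3 times (non-capturing group); then one or more of a character in [3-6] (non-capturing group).
Scanning left to right: at [0:14] → '0qvavvavvav555'; at [33:52] → '_qqqvavvavvav544334'.
With no groups in the pattern, `findall` gives back each whole match — 2 here.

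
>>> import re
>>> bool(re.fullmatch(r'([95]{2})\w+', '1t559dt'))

`re.fullmatch` requires the pattern to consume the entire string.
Here the pattern can't cover the whole string, so the call returns None, and `bool(None)` is False.

False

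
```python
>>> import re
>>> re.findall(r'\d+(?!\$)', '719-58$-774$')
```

['719', '5', '77']

Because the assertion is negative and zero-width, positions next to the forbidden text are skipped.
Since nothing is captured, `findall` lists the 3 matched substrings directly.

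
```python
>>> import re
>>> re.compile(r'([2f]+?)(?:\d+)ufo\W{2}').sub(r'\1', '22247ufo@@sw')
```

This matches one or more of one of [2f] (lazy) (captured); then one or more of a digit (non-capturing group); then the literal 'ufo', then exactly 2 of a non-word character.
The `?` after the quantifier makes it lazy — it takes as little as possible before letting the rest of the pattern try.
Matches: at [0:10] → '22247ufo@@'.
The replacement refers to a captured group, so each match is rewritten using its own captured text.

'2sw'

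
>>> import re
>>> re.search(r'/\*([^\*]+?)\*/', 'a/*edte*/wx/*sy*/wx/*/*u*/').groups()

('edte',)

The match spans [1:9] → '/*edte*/'.
Captured: group 1 = 'edte'.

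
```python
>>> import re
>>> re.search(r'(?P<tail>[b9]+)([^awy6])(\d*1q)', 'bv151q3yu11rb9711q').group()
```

'bv151q'

The match spans [0:6] → 'bv151q'.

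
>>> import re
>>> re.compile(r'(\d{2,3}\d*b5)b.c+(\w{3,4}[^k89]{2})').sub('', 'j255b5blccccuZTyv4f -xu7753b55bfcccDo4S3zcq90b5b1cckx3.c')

This matches 2 to 3 of a digit, then zero or more of a digit, then the literal 'b5' (captured); then the literal 'b', then any character, then one or more of the literal 'c'; then 3 to 4 of a word character, then exactly 2 of any character except [k89] (captured).
Matches: at [1:18] → '255b5blccccuZTyv4'; at [43:56] → '90b5b1cckx3.c'.
Each match is replaced by ''.

'jf -xu7753b55bfcccDo4S3zcq'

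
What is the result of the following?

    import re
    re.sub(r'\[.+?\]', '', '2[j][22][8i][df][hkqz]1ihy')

'21ihy'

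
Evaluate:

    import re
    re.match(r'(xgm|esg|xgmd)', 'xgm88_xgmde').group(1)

'xgm'

`re.match` only tries the pattern at the start of the string.
The match spans [0:3] → 'xgm'.
Captured: group 1 = 'xgm'.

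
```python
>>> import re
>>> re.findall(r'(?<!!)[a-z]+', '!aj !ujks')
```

`(?!…)`/`(?<!…)` only lets a position through if the neighbouring text does NOT match; no characters are consumed.
Walking the string: at [2:3] → 'j'; at [6:9] → 'jks'.
`findall` yields the raw match text (2 of them) because the pattern has no groups.

['j', 'jks']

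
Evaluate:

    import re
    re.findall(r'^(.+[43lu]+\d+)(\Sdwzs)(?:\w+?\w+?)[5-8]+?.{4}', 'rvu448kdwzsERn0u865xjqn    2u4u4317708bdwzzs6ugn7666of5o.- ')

The pattern matches anchored at the start of the string; then one or more of any character, then one or more of one of [43lu], then one or more of a digit (captured); then a non-whitespace character, then the literal 'dw', then the literal 'zs' (captured); then one or more of a word character (lazy), then one or more of a word character (lazy) (non-capturing group); then one or more of a character in [5-8] (lazy), then exactly 4 of any character.
2 groups means the one result is a tuple of 2 captured strings — 1 here.

[('rvu448', 'kdwzs')]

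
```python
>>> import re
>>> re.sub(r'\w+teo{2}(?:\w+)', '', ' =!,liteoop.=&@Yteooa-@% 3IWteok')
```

The pattern matches one or more of a word character; then the literal 'te', then exactly 2 of the literal 'o'; then one or more of a word character (non-capturing group).
Matches: at [4:11] → 'liteoop'; at [15:21] → 'Yteooa'.
`sub` substitutes '' at each match site.

' =!,.=&@-@% 3IWteok'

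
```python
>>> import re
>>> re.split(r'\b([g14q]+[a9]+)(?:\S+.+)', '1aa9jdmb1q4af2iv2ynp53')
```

['', '1aa9', '']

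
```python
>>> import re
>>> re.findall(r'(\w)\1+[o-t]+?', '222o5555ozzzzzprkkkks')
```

['2', '5', 'z', 'k']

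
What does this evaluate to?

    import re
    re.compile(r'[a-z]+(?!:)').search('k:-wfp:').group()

'wf'

Because the assertion is negative and zero-width, positions next to the forbidden text are skipped.
The match spans [3:5] → 'wf'.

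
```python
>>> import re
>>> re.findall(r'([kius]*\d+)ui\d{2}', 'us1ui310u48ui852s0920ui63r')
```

['us1', 'u48', 's0920']

Pattern: zero or more of one of [kius], then one or more of a digit (captured); then the literal 'ui', then exactly 2 of a digit.
Scanning left to right: at [0:7] match 'us1ui31', group 1 = 'us1'; at [8:15] match 'u48ui85', group 1 = 'u48'; at [16:25] match 's0920ui63', group 1 = 's0920'.
`findall` collects group 1 from each match (3 total).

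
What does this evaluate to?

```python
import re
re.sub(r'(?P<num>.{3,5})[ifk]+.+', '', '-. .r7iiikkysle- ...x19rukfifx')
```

'-'

The pattern matches 3 to 5 of any character (captured as 'num'); then one or more of one of [ifk], then one or more of any character.
Matches: at [1:30] → '. .r7iiikkysle- ...x19rukfifx'.
Every occurrence is swapped for ''.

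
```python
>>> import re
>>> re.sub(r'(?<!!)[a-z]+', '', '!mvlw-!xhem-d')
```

'!m-!x-'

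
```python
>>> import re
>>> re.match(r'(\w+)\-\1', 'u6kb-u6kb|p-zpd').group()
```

The backreference `\1` re-matches whatever the first group consumed, character for character.
`match` is anchored at position 0; if the pattern doesn't fit there, it returns None.
The match spans [0:9] → 'u6kb-u6kb'.
Captured: group 1 = 'u6kb'.

'u6kb-u6kb'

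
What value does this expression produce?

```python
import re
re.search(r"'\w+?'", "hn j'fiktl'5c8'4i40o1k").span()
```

The match spans [4:11] → "'fiktl'".

(4, 11)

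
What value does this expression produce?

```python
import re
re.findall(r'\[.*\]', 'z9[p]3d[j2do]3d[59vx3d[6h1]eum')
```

['[p]3d[j2do]3d[59vx3d[6h1]']

Since nothing is captured, `findall` lists the 1 matched substring directly.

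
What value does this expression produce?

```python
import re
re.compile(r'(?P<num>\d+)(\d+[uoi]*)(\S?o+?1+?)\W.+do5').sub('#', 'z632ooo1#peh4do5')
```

'z#'

Pattern: one or more of a digit (captured as 'num'); then one or more of a digit, then zero or more of one of [uoi] (captured); then optionally a non-whitespace character, then one or more of the literal 'o' (lazy), then one or more of the literal '1' (lazy) (captured); then a non-word character, then one or more of any character, then the literal 'do5'.
Matches: at [1:16] → '632ooo1#peh4do5'.
Each match is replaced by '#'.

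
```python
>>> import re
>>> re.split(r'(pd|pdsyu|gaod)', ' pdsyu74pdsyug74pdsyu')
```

[' ', 'pd', 'syu74', 'pd', 'syug74', 'pd', 'syu']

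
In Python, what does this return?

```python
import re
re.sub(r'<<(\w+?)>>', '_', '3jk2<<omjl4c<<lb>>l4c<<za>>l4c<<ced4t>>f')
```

'3jk2<<omjl4c_l4c_l4c_f'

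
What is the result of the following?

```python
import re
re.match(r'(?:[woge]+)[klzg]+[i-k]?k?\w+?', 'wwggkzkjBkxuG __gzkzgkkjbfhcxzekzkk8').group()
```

Pattern: one or more of one of [woge] (non-capturing group); then one or more of one of [klzg]; then optionally a character in [i-k], then optionally a literal 'k', then one or more of a word character (lazy).
Because the quantifier is non-greedy, it stops expanding at the earliest point where the rest of the pattern can succeed.
`re.match` won't scan ahead — the pattern has to work from the very first character.
The match spans [0:9] → 'wwggkzkjB'.

'wwggkzkjB'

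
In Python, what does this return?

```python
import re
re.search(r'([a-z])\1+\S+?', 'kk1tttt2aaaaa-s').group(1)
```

'k'

The match spans [0:3] → 'kk1'.
Captured: group 1 = 'k'.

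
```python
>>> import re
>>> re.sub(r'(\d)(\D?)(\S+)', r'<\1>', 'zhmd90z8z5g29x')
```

'zhmd<9>'

This matches a digit (captured); then optionally a non-digit (captured); then one or more of a non-whitespace character (captured).
`\1` in the replacement pulls in group 1's text for each match.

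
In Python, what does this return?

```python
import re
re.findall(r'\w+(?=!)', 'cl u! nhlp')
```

['u']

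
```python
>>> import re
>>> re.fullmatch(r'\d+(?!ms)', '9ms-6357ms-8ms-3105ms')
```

For `fullmatch`, every character of the input must be accounted for by the pattern.
Here there's no way to consume every character, so the call returns None.

None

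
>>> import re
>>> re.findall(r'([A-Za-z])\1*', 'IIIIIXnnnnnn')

['I', 'X', 'n']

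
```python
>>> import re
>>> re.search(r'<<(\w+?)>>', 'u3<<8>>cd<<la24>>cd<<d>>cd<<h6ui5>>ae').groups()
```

('8',)

Unlike `match`, `search` isn't anchored — it looks for the pattern anywhere in the string.
The match spans [2:7] → '<<8>>'.
Captured: group 1 = '8'.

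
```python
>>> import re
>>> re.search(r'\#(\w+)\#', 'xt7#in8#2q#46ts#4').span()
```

(3, 8)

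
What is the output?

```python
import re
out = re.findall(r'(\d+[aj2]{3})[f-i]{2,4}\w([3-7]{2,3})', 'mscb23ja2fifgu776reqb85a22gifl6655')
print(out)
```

This matches one or more of a digit, then exactly 3 of one of [aj2] (captured); then 2 to 4 of a character in [f-i], then a word character; then 2 to 3 of a character in [3-7] (captured).
Walking the string: at [4:17] match '23ja2fifgu776', groups = ('23ja2', '776'); at [21:33] match '85a22gifl665', groups = ('85a22', '665').
`findall` packs the 2 group values into a tuple for every match.

[('23ja2', '776'), ('85a22', '665')]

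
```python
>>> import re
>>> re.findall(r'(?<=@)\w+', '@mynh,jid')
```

The `(?=…)`/`(?<=…)` assertion just peeks at neighbouring text; it doesn't advance the match position.
Walking the string: at [1:5] → 'mynh'.
No capturing groups, so `findall` returns the 1 full match string.

['mynh']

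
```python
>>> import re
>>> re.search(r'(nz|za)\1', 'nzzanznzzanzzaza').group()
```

A backreference is literal: `\1` must see the identical characters the first group matched.
`search` walks the string left to right and returns the first match it finds.
The match spans [4:8] → 'nznz'.
Captured: group 1 = 'nz'.

'nznz'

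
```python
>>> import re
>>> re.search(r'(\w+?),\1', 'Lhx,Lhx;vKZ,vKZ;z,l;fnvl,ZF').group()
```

'Lhx,Lhx'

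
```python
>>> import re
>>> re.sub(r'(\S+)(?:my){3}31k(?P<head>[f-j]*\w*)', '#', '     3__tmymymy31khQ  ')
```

'     #  '

The pattern matches one or more of a non-whitespace character (captured); then the literal 'my' repeated 3 times, then the literal '31k'; then zero or more of a character in [f-j], then zero or more of a word character (captured as 'head').
Matches: at [5:20] → '3__tmymymy31khQ'.
`sub` substitutes '#' at each match site.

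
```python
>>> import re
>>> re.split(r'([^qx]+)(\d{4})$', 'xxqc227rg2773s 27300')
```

This matches one or more of any character except [qx] (captured); then exactly 4 of a digit (captured); then anchored at the end.
Matches to split on: at [3:20] → 'c227rg2773s 27300'.
`re.split` interleaves the captured-group text with the surrounding fragments.

['xxq', 'c227rg2773s 2', '7300', '']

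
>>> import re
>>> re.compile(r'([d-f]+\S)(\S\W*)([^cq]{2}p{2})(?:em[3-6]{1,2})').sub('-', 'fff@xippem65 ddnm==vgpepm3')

'- ddnm==vgpepm3'

Pattern: one or more of a character in [d-f], then a non-whitespace character (captured); then a non-whitespace character, then zero or more of a non-word character (captured); then exactly 2 of any character except [cq], then exactly 2 of the literal 'p' (captured); then the literal 'em', then 1 to 2 of a character in [3-6] (non-capturing group).
`sub` substitutes '-' at each match site.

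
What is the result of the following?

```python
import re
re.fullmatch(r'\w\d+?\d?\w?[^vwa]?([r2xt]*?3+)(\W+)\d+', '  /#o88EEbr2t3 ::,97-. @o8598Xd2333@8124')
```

The pattern matches a word character, then one or more of a digit (lazy); then optionally a digit, then optionally a word character, then optionally any character except [vwa]; then zero or more of one of [r2xt] (lazy), then one or more of a literal '3' (captured); then one or more of a non-word character (captured); then one or more of a digit.
`re.fullmatch` is like wrapping the pattern in `^…$` (in single-line mode).
Here the pattern can't cover the whole string, so the call returns None.

None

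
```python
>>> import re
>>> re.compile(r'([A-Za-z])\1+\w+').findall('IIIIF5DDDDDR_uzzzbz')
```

['I']

The backreference `\1` re-matches whatever the first group consumed, character for character.
With a single group, `findall` returns only what that group captured — 1 item.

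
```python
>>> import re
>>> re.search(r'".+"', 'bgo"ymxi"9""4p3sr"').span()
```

`re.search` tries every starting position until one works.
The match spans [3:18] → '"ymxi"9""4p3sr"'.

(3, 18)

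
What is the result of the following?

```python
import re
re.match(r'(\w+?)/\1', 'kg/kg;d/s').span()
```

(0, 5)

A backreference is literal: `\1` must see the identical characters the first group matched.
With `match`, the pattern is implicitly anchored at the beginning.
The match spans [0:5] → 'kg/kg'.
Captured: group 1 = 'kg'.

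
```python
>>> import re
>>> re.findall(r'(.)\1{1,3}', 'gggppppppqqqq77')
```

['g', 'p', 'p', 'q', '7']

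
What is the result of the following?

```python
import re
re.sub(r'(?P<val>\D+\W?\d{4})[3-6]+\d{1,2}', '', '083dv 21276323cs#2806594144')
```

This matches one or more of a non-digit, then optionally a non-word character, then exactly 4 of a digit (captured as 'val'); then one or more of a character in [3-6], then 1 to 2 of a digit.
Matches: at [3:14] → 'dv 21276323'; at [14:24] → 'cs#2806594'.
Each match is replaced by ''.

'083144'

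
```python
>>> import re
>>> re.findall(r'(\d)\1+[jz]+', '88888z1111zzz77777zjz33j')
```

A backreference is literal: `\1` must see the identical characters the first group matched.
Scanning left to right: at [0:6] match '88888z', group 1 = '8'; at [6:13] match '1111zzz', group 1 = '1'; at [13:21] match '77777zjz', group 1 = '7'; at [21:24] match '33j', group 1 = '3'.
With a single group, `findall` returns only what that group captured — 4 items.

['8', '1', '7', '3']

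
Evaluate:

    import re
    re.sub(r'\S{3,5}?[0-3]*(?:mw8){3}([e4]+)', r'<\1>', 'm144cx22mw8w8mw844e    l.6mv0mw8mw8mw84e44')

'm144cx22mw8w8mw844e    <4e44>'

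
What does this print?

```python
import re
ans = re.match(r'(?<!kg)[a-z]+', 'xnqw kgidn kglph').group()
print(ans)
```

xnqw

`(?!…)`/`(?<!…)` only lets a position through if the neighbouring text does NOT match; no characters are consumed.
`re.match` only tries the pattern at the start of the string.
The match spans [0:4] → 'xnqw'.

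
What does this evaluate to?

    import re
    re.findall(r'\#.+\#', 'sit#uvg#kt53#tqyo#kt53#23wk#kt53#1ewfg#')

['#uvg#kt53#tqyo#kt53#23wk#kt53#1ewfg#']

Walking the string: at [3:39] → '#uvg#kt53#tqyo#kt53#23wk#kt53#1ewfg#'.
With no groups in the pattern, `findall` gives back each whole match — 1 here.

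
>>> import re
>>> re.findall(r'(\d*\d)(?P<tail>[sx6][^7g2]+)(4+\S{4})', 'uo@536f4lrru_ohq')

Multiple groups make `findall` return tuples — one 3-tuple for the one match.

[('53', '6f', '4lrru')]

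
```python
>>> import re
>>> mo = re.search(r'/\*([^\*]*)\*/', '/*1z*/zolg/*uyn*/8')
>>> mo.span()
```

The match spans [0:6] → '/*1z*/'.

(0, 6)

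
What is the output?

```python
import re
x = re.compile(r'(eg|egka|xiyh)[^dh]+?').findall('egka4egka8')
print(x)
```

Alternation tries branches left to right and keeps the first one that lets the overall match succeed at that position.
Matches: at [0:3] match 'egk', group 1 = 'eg'; at [5:8] match 'egk', group 1 = 'eg'.
`findall` collects group 1 from each match (2 total).

['eg', 'eg']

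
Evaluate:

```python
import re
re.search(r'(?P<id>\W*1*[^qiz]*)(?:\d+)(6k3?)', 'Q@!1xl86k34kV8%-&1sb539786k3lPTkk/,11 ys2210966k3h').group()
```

'Q@!1xl86k34kV8%-&1sb539786k3lPTkk/,11 ys2210966k3'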